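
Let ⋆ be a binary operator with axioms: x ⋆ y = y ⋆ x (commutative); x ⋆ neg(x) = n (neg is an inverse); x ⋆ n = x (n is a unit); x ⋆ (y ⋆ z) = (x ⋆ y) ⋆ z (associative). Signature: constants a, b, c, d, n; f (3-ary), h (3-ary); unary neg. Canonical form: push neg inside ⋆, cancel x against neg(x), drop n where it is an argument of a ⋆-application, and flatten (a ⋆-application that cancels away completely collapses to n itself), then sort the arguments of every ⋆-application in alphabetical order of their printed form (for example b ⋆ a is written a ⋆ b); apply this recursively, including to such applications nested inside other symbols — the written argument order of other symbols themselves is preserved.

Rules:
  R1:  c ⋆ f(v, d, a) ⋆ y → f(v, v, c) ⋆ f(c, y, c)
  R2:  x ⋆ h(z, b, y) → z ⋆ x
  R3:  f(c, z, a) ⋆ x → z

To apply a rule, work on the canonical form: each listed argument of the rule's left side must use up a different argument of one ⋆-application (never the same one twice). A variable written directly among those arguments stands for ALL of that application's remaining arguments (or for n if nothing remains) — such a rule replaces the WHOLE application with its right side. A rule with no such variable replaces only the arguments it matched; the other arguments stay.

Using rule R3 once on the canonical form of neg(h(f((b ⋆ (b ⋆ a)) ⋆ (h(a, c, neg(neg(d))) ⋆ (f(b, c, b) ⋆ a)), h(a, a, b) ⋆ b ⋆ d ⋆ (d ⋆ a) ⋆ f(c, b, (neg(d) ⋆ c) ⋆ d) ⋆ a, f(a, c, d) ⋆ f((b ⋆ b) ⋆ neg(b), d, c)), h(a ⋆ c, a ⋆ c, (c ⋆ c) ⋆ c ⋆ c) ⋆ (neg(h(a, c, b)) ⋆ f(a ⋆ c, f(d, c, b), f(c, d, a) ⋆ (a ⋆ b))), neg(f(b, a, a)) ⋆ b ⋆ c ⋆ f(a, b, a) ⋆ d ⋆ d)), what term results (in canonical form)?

Canonical form:  neg(h(f(a ⋆ a ⋆ b ⋆ b ⋆ f(b, c, b) ⋆ h(a, c, d), a ⋆ a ⋆ b ⋆ d ⋆ d ⋆ f(c, b, c) ⋆ h(a, a, b), f(a, c, d) ⋆ f(b, d, c)), f(a ⋆ c, f(d, c, b), a ⋆ b ⋆ f(c, d, a)) ⋆ h(a ⋆ c, a ⋆ c, c ⋆ c ⋆ c ⋆ c) ⋆ neg(h(a, c, b)), b ⋆ c ⋆ d ⋆ d ⋆ f(a, b, a) ⋆ neg(f(b, a, a))))
Apply R3:  consuming f(c, d, a);  x := a ⋆ b, z := d
Every leftover argument binds to the variable; the entire application is replaced.
Giving:  neg(h(f(a ⋆ a ⋆ b ⋆ b ⋆ f(b, c, b) ⋆ h(a, c, d), a ⋆ a ⋆ b ⋆ d ⋆ d ⋆ f(c, b, c) ⋆ h(a, a, b), f(a, c, d) ⋆ f(b, d, c)), f(a ⋆ c, f(d, c, b), d) ⋆ h(a ⋆ c, a ⋆ c, c ⋆ c ⋆ c ⋆ c) ⋆ neg(h(a, c, b)), b ⋆ c ⋆ d ⋆ d ⋆ f(a, b, a) ⋆ neg(f(b, a, a))))

Answer: neg(h(f(a ⋆ a ⋆ b ⋆ b ⋆ f(b, c, b) ⋆ h(a, c, d), a ⋆ a ⋆ b ⋆ d ⋆ d ⋆ f(c, b, c) ⋆ h(a, a, b), f(a, c, d) ⋆ f(b, d, c)), f(a ⋆ c, f(d, c, b), d) ⋆ h(a ⋆ c, a ⋆ c, c ⋆ c ⋆ c ⋆ c) ⋆ neg(h(a, c, b)), b ⋆ c ⋆ d ⋆ d ⋆ f(a, b, a) ⋆ neg(f(b, a, a))))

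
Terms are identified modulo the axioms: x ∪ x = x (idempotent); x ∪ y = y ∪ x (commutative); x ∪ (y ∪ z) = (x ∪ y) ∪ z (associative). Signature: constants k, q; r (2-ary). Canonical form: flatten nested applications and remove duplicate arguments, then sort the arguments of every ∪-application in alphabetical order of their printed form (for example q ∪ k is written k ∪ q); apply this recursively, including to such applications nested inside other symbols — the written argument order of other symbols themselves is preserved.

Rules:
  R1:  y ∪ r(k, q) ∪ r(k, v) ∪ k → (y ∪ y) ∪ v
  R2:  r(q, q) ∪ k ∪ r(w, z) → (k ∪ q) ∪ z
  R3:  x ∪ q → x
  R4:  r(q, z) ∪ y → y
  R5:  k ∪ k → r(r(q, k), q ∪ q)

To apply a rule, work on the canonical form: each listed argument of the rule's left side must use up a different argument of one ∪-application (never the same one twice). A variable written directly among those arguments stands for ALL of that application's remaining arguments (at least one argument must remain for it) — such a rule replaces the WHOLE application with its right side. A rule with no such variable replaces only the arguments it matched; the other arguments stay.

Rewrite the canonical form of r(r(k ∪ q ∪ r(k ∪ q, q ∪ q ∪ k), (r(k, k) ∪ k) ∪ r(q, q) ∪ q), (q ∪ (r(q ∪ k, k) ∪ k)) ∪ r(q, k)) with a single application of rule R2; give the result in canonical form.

Canonical form:  r(r(k ∪ q ∪ r(k ∪ q, k ∪ q), k ∪ q ∪ r(k, k) ∪ r(q, q)), k ∪ q ∪ r(k ∪ q, k) ∪ r(q, k))
Apply R2:  consuming k, r(k, k), r(q, q);  w := k, z := k
Result:  r(r(k ∪ q ∪ r(k ∪ q, k ∪ q), k ∪ q), k ∪ q ∪ r(k ∪ q, k) ∪ r(q, k))

Answer: r(r(k ∪ q ∪ r(k ∪ q, k ∪ q), k ∪ q), k ∪ q ∪ r(k ∪ q, k) ∪ r(q, k))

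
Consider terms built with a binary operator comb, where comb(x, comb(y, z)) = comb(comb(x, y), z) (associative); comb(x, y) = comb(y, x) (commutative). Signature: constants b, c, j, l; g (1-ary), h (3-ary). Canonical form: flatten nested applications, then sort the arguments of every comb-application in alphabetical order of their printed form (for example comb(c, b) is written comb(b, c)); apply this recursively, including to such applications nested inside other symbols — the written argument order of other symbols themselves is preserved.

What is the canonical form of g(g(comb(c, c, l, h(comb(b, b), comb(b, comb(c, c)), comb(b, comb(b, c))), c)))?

Focus inside:  comb(c, c, l, h(comb(b, b), comb(b, comb(c, c)), comb(b, comb(b, c))), c)
Simplify inside:  h(comb(b, b), comb(b, comb(c, c)), comb(b, comb(b, c)))  →  h(comb(b, b), comb(b, c, c), comb(b, b, c))
Sort:  comb(c, c, c, h(comb(b, b), comb(b, c, c), comb(b, b, c)), l)
Rebuild:  g(g(comb(c, c, c, h(comb(b, b), comb(b, c, c), comb(b, b, c)), l)))

Answer: g(g(comb(c, c, c, h(comb(b, b), comb(b, c, c), comb(b, b, c)), l)))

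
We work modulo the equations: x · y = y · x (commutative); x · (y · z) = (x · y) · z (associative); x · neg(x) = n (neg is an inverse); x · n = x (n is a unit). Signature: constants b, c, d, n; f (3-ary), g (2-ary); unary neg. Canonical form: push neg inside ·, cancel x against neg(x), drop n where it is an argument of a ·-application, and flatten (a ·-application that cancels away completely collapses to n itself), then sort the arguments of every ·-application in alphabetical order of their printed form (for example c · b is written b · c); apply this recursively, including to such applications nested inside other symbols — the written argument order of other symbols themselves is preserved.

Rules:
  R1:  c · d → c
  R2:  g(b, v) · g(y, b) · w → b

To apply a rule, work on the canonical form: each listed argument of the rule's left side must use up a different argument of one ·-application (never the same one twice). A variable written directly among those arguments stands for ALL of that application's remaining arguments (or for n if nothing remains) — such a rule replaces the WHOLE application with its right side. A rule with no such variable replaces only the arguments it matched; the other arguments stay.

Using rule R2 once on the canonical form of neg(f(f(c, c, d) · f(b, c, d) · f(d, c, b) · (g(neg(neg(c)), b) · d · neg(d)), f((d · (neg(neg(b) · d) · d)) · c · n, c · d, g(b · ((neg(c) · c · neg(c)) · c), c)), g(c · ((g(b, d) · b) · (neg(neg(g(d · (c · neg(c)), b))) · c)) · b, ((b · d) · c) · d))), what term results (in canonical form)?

Canonical form:  neg(f(f(b, c, d) · f(c, c, d) · f(d, c, b) · g(c, b), f(b · c · d, c · d, g(b, c)), g(b · b · c · c · g(b, d) · g(d, b), b · c · d · d)))
Apply R2:  consuming g(b, d), g(d, b);  v := d, w := b · b · c · c, y := d
The variable takes the whole remainder — replace the entire application.
New term:  neg(f(f(b, c, d) · f(c, c, d) · f(d, c, b) · g(c, b), f(b · c · d, c · d, g(b, c)), g(b, b · c · d · d)))

Answer: neg(f(f(b, c, d) · f(c, c, d) · f(d, c, b) · g(c, b), f(b · c · d, c · d, g(b, c)), g(b, b · c · d · d)))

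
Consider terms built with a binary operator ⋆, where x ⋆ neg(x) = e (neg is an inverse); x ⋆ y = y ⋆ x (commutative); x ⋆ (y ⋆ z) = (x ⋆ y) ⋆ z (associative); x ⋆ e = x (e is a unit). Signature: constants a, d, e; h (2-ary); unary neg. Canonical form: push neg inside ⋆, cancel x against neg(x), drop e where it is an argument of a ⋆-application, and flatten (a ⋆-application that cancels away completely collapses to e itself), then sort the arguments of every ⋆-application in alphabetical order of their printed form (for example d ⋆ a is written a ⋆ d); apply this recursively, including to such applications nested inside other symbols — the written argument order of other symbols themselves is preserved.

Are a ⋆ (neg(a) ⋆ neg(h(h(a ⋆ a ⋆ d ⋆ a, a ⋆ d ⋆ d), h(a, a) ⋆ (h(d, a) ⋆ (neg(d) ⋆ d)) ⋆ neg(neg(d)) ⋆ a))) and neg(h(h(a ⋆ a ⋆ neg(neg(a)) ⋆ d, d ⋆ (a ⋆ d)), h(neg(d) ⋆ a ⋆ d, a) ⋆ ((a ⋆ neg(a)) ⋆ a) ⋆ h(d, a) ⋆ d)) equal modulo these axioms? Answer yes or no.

Left:  a ⋆ (neg(a) ⋆ neg(h(h(a ⋆ a ⋆ d ⋆ a, a ⋆ d ⋆ d), h(a, a) ⋆ (h(d, a) ⋆ (neg(d) ⋆ d)) ⋆ neg(neg(d)) ⋆ a)))
  Push neg inside:  distribute neg over ⋆ and collapse double neg
  Inverses cancel:  a cancels
  Collect terms:  neg(h(h(a ⋆ a ⋆ a ⋆ d, a ⋆ d ⋆ d), a ⋆ d ⋆ h(a, a) ⋆ h(d, a)))
Right:  neg(h(h(a ⋆ a ⋆ neg(neg(a)) ⋆ d, d ⋆ (a ⋆ d)), h(neg(d) ⋆ a ⋆ d, a) ⋆ ((a ⋆ neg(a)) ⋆ a) ⋆ h(d, a) ⋆ d))
  Push neg inside:  distribute neg over ⋆ and collapse double neg
  Collect terms:  neg(h(h(a ⋆ a ⋆ a ⋆ d, a ⋆ d ⋆ d), a ⋆ d ⋆ h(a, a) ⋆ h(d, a)))

Answer: yes — both canonical forms are neg(h(h(a ⋆ a ⋆ a ⋆ d, a ⋆ d ⋆ d), a ⋆ d ⋆ h(a, a) ⋆ h(d, a)))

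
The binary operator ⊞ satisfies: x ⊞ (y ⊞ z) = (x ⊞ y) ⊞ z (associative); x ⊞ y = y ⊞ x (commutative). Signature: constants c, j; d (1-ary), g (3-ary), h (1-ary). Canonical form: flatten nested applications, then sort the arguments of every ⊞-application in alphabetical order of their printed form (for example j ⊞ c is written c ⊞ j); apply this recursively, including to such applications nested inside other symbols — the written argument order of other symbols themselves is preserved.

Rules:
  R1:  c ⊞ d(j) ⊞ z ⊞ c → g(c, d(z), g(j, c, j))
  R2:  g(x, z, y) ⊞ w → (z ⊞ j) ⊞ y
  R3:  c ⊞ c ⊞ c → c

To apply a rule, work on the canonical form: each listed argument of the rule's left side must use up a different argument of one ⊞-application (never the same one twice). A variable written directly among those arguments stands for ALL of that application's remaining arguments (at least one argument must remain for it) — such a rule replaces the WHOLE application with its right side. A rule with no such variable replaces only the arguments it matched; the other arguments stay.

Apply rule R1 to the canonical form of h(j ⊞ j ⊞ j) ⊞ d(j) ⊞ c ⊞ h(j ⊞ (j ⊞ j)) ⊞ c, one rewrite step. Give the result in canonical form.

Answer: g(c, d(h(j ⊞ j ⊞ j) ⊞ h(j ⊞ j ⊞ j)), g(j, c, j))

Derivation:
Canonical form:  c ⊞ c ⊞ d(j) ⊞ h(j ⊞ j ⊞ j) ⊞ h(j ⊞ j ⊞ j)
R1 matches:  uses c, c, d(j);  z := h(j ⊞ j ⊞ j) ⊞ h(j ⊞ j ⊞ j)
The extension variable absorbs all remaining arguments, so the whole application is rewritten.
Giving:  g(c, d(h(j ⊞ j ⊞ j) ⊞ h(j ⊞ j ⊞ j)), g(j, c, j))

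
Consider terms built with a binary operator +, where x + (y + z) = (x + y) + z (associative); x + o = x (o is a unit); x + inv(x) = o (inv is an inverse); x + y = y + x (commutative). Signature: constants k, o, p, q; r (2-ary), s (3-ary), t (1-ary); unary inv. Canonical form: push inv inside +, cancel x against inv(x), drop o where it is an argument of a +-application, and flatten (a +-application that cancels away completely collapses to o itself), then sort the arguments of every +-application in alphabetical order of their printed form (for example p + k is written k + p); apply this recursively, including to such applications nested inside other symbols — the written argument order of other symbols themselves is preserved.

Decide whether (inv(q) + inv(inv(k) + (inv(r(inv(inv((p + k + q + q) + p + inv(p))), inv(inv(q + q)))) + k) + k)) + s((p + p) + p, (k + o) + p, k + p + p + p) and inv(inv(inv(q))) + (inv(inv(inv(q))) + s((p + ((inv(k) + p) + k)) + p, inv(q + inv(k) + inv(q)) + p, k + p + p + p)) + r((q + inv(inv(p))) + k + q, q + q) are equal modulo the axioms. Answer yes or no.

Answer: no — inv(k) + inv(q) + r(k + p + q + q, q + q) + s(p + p + p, k + p, k + p + p + p) vs inv(q) + inv(q) + r(k + p + q + q, q + q) + s(p + p + p, k + p, k + p + p + p)

Derivation:
Left:  (inv(q) + inv(inv(k) + (inv(r(inv(inv((p + k + q + q) + p + inv(p))), inv(inv(q + q)))) + k) + k)) + s((p + p) + p, (k + o) + p, k + p + p + p)
  Push inv inside:  distribute inv over + and collapse double inv
  Combine occurrences:  inv(q) + inv(k) + r(k + p + q + q, q + q) + s(p + p + p, k + p, k + p + p + p)
  Sort arguments:  inv(k) + inv(q) + r(k + p + q + q, q + q) + s(p + p + p, k + p, k + p + p + p)
Right:  inv(inv(inv(q))) + (inv(inv(inv(q))) + s((p + ((inv(k) + p) + k)) + p, inv(q + inv(k) + inv(q)) + p, k + p + p + p)) + r((q + inv(inv(p))) + k + q, q + q)
  Push inv inside:  distribute inv over + and collapse double inv
  Combine occurrences:  inv(q) + inv(q) + s(p + p + p, k + p, k + p + p + p) + r(k + p + q + q, q + q)
  Sort:  inv(q) + inv(q) + r(k + p + q + q, q + q) + s(p + p + p, k + p, k + p + p + p)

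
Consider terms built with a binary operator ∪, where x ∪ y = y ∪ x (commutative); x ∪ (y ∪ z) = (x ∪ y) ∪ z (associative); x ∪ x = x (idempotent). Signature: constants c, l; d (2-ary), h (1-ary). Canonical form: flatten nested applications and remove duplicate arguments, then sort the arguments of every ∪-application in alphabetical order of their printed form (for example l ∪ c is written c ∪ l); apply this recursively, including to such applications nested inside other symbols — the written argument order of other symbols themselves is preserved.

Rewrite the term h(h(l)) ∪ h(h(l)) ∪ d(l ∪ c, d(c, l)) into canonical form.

Inside:  d(l ∪ c, d(c, l))  →  d(c ∪ l, d(c, l))
Drop duplicates:  drop duplicate h(h(l))
Sort:  d(c ∪ l, d(c, l)) ∪ h(h(l))

Answer: d(c ∪ l, d(c, l)) ∪ h(h(l))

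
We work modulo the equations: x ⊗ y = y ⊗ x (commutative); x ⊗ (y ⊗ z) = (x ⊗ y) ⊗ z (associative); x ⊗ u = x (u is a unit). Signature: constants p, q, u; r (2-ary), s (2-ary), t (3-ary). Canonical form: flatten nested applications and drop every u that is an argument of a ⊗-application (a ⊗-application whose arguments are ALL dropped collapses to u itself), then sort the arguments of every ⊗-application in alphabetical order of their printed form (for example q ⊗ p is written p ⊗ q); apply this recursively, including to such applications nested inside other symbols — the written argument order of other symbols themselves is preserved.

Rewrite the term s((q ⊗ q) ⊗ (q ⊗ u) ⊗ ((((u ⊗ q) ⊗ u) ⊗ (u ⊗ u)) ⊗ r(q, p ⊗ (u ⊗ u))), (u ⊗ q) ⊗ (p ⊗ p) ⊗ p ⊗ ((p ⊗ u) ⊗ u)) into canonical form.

Answer: s(q ⊗ q ⊗ q ⊗ q ⊗ r(q, p), p ⊗ p ⊗ p ⊗ p ⊗ q)

Derivation:
Focus inside:  (q ⊗ q) ⊗ (q ⊗ u) ⊗ ((((u ⊗ q) ⊗ u) ⊗ (u ⊗ u)) ⊗ r(q, p ⊗ (u ⊗ u)))
Un-nest:  q ⊗ q ⊗ q ⊗ u ⊗ u ⊗ q ⊗ u ⊗ u ⊗ u ⊗ r(q, p ⊗ (u ⊗ u))
Inside:  r(q, p ⊗ (u ⊗ u))  →  r(q, p)
Units out:  drop u (×5)
Order the arguments:  q ⊗ q ⊗ q ⊗ q ⊗ r(q, p)
Put back:  s(q ⊗ q ⊗ q ⊗ q ⊗ r(q, p), p ⊗ p ⊗ p ⊗ p ⊗ q)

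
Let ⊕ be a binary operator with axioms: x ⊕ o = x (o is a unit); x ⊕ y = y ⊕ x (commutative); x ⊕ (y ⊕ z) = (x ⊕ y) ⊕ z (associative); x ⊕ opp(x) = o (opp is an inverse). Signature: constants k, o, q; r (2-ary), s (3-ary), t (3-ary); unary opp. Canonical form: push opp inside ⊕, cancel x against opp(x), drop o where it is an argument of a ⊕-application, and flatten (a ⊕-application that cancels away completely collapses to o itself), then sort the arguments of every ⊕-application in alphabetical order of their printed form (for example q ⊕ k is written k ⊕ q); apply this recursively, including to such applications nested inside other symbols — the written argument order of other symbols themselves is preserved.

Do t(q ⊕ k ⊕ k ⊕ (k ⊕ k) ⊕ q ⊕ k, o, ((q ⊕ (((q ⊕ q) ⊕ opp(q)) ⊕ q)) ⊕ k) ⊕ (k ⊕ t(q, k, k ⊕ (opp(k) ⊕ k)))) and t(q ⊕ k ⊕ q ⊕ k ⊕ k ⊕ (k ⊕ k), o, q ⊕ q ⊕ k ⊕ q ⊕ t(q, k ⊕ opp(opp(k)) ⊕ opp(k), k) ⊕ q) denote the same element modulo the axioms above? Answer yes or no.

Left:  t(q ⊕ k ⊕ k ⊕ (k ⊕ k) ⊕ q ⊕ k, o, ((q ⊕ (((q ⊕ q) ⊕ opp(q)) ⊕ q)) ⊕ k) ⊕ (k ⊕ t(q, k, k ⊕ (opp(k) ⊕ k))))
  Focus inside:  ((q ⊕ (((q ⊕ q) ⊕ opp(q)) ⊕ q)) ⊕ k) ⊕ (k ⊕ t(q, k, k ⊕ (opp(k) ⊕ k)))
  Combine occurrences:  q ⊕ q ⊕ q ⊕ k ⊕ k ⊕ t(q, k, k)
  Order the arguments:  k ⊕ k ⊕ q ⊕ q ⊕ q ⊕ t(q, k, k)
  Reassemble:  t(k ⊕ k ⊕ k ⊕ k ⊕ k ⊕ q ⊕ q, o, k ⊕ k ⊕ q ⊕ q ⊕ q ⊕ t(q, k, k))
Right:  t(q ⊕ k ⊕ q ⊕ k ⊕ k ⊕ (k ⊕ k), o, q ⊕ q ⊕ k ⊕ q ⊕ t(q, k ⊕ opp(opp(k)) ⊕ opp(k), k) ⊕ q)
  Descend into:  q ⊕ q ⊕ k ⊕ q ⊕ t(q, k ⊕ opp(opp(k)) ⊕ opp(k), k) ⊕ q
  Push opp inside:  distribute opp over ⊕ and collapse double opp
  Collect:  q ⊕ q ⊕ q ⊕ q ⊕ k ⊕ t(q, k, k)
  Order the arguments:  k ⊕ q ⊕ q ⊕ q ⊕ q ⊕ t(q, k, k)
  Put back:  t(k ⊕ k ⊕ k ⊕ k ⊕ k ⊕ q ⊕ q, o, k ⊕ q ⊕ q ⊕ q ⊕ q ⊕ t(q, k, k))

Answer: no — t(k ⊕ k ⊕ k ⊕ k ⊕ k ⊕ q ⊕ q, o, k ⊕ k ⊕ q ⊕ q ⊕ q ⊕ t(q, k, k)) vs t(k ⊕ k ⊕ k ⊕ k ⊕ k ⊕ q ⊕ q, o, k ⊕ q ⊕ q ⊕ q ⊕ q ⊕ t(q, k, k))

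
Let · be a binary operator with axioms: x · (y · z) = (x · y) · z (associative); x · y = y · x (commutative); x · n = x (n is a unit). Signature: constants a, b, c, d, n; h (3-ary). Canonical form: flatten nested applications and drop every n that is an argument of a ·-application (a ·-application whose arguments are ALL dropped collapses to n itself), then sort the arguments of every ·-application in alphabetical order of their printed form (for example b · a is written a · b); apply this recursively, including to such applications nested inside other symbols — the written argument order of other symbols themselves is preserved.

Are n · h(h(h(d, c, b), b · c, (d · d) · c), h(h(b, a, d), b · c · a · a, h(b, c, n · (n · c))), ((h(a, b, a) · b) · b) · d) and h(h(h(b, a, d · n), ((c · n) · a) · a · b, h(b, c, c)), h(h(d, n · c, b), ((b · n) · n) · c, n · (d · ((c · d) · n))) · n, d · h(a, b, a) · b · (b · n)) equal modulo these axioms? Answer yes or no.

Answer: no — h(h(h(d, c, b), b · c, c · d · d), h(h(b, a, d), a · a · b · c, h(b, c, c)), b · b · d · h(a, b, a)) vs h(h(h(b, a, d), a · a · b · c, h(b, c, c)), h(h(d, c, b), b · c, c · d · d), b · b · d · h(a, b, a))

Derivation:
Left:  n · h(h(h(d, c, b), b · c, (d · d) · c), h(h(b, a, d), b · c · a · a, h(b, c, n · (n · c))), ((h(a, b, a) · b) · b) · d)
  Inside:  h(h(h(d, c, b), b · c, (d · d) · c), h(h(b, a, d), b · c · a · a, h(b, c, n · (n · c))), ((h(a, b, a) · b) · b) · d)  →  h(h(h(d, c, b), b · c, c · d · d), h(h(b, a, d), a · a · b · c, h(b, c, c)), b · b · d · h(a, b, a))
  Unit:  drop n
  Sort:  h(h(h(d, c, b), b · c, c · d · d), h(h(b, a, d), a · a · b · c, h(b, c, c)), b · b · d · h(a, b, a))
Right:  h(h(h(b, a, d · n), ((c · n) · a) · a · b, h(b, c, c)), h(h(d, n · c, b), ((b · n) · n) · c, n · (d · ((c · d) · n))) · n, d · h(a, b, a) · b · (b · n))
  Work inside:  h(h(d, n · c, b), ((b · n) · n) · c, n · (d · ((c · d) · n))) · n
  Simplify inside:  h(h(d, n · c, b), ((b · n) · n) · c, n · (d · ((c · d) · n)))  →  h(h(d, c, b), b · c, c · d · d)
  Units out:  drop n
  Sort:  h(h(d, c, b), b · c, c · d · d)
  Reassemble:  h(h(h(b, a, d), a · a · b · c, h(b, c, c)), h(h(d, c, b), b · c, c · d · d), b · b · d · h(a, b, a))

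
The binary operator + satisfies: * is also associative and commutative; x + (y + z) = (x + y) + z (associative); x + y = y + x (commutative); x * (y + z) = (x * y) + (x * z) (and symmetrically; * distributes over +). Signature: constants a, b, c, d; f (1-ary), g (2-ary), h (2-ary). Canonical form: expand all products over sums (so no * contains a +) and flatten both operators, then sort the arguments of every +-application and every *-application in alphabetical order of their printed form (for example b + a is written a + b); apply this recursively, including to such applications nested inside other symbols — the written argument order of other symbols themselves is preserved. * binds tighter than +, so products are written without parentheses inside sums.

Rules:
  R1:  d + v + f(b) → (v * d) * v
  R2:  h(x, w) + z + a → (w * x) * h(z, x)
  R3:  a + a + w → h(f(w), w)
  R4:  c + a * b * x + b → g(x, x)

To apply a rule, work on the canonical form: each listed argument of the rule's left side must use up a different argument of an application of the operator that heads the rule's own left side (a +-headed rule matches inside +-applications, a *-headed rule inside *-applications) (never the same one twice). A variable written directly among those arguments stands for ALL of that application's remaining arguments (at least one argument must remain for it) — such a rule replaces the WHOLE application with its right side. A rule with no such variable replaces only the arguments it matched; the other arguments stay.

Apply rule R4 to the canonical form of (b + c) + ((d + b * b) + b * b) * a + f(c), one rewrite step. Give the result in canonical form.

Answer: a * b * b + a * d + f(c) + g(b, b)

Derivation:
Canonical form:  a * b * b + a * b * b + a * d + b + c + f(c)
Apply R4:  consuming a * b * b, b, c;  x := b
New term:  a * b * b + a * d + f(c) + g(b, b)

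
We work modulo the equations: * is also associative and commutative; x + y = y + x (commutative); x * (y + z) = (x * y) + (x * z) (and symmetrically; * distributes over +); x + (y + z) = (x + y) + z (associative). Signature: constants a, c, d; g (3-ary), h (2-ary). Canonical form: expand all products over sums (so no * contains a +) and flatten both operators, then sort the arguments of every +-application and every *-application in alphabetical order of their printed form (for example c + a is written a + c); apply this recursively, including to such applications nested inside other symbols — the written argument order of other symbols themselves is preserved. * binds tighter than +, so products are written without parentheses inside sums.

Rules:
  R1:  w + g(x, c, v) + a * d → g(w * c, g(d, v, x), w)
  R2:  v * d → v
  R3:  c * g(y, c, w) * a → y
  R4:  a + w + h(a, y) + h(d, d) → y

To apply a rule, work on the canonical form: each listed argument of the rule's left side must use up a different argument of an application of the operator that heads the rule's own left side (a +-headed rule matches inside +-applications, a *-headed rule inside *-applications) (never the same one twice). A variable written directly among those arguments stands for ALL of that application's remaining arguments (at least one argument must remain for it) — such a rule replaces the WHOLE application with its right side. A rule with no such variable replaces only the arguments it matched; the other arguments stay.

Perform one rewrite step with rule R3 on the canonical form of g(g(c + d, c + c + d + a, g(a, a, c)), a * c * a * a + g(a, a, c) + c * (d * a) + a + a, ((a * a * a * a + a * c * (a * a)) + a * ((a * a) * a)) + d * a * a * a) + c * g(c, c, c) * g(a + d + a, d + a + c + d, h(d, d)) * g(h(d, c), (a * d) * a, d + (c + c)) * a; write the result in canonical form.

Canonical form:  a * c * g(a + a + d, a + c + d + d, h(d, d)) * g(c, c, c) * g(h(d, c), a * a * d, c + c + d) + g(g(c + d, a + c + c + d, g(a, a, c)), a + a + a * a * a * c + a * c * d + g(a, a, c), a * a * a * a + a * a * a * a + a * a * a * c + a * a * a * d)
Apply R3:  consuming a, c, g(c, c, c);  w := c, y := c
Result:  c * g(a + a + d, a + c + d + d, h(d, d)) * g(h(d, c), a * a * d, c + c + d) + g(g(c + d, a + c + c + d, g(a, a, c)), a + a + a * a * a * c + a * c * d + g(a, a, c), a * a * a * a + a * a * a * a + a * a * a * c + a * a * a * d)

Answer: c * g(a + a + d, a + c + d + d, h(d, d)) * g(h(d, c), a * a * d, c + c + d) + g(g(c + d, a + c + c + d, g(a, a, c)), a + a + a * a * a * c + a * c * d + g(a, a, c), a * a * a * a + a * a * a * a + a * a * a * c + a * a * a * d)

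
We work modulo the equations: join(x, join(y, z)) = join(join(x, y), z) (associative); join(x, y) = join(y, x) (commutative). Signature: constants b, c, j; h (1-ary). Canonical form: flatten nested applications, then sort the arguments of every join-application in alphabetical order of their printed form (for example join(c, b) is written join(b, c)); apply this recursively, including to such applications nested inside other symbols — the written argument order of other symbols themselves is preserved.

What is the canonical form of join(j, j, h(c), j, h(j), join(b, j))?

Answer: join(b, h(c), h(j), j, j, j, j)

Derivation:
Merge nested applications:  join(j, j, h(c), j, h(j), b, j)
Sort arguments:  join(b, h(c), h(j), j, j, j, j)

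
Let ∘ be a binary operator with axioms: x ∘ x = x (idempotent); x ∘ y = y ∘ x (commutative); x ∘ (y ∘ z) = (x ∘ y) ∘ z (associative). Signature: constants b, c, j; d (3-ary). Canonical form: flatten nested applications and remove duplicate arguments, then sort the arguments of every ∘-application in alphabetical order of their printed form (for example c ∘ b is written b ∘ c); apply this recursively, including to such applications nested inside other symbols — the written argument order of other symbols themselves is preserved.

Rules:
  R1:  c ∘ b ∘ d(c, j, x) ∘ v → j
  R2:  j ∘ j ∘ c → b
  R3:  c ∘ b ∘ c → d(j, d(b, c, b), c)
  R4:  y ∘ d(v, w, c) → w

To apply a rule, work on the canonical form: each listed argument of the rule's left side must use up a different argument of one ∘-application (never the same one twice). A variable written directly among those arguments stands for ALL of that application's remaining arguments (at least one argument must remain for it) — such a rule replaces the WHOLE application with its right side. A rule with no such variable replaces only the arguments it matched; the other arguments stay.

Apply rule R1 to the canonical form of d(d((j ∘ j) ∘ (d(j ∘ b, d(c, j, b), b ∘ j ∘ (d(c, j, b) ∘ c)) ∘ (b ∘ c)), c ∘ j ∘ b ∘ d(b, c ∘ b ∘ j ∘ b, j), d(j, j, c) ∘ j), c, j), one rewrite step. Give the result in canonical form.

Answer: d(d(b ∘ c ∘ d(b ∘ j, d(c, j, b), j) ∘ j, b ∘ c ∘ d(b, b ∘ c ∘ j, j) ∘ j, d(j, j, c) ∘ j), c, j)

Derivation:
Canonical form:  d(d(b ∘ c ∘ d(b ∘ j, d(c, j, b), b ∘ c ∘ d(c, j, b) ∘ j) ∘ j, b ∘ c ∘ d(b, b ∘ c ∘ j, j) ∘ j, d(j, j, c) ∘ j), c, j)
R1 matches:  uses b, c, d(c, j, b);  v := j, x := b
The extension variable absorbs all remaining arguments, so the whole application is rewritten.
New term:  d(d(b ∘ c ∘ d(b ∘ j, d(c, j, b), j) ∘ j, b ∘ c ∘ d(b, b ∘ c ∘ j, j) ∘ j, d(j, j, c) ∘ j), c, j)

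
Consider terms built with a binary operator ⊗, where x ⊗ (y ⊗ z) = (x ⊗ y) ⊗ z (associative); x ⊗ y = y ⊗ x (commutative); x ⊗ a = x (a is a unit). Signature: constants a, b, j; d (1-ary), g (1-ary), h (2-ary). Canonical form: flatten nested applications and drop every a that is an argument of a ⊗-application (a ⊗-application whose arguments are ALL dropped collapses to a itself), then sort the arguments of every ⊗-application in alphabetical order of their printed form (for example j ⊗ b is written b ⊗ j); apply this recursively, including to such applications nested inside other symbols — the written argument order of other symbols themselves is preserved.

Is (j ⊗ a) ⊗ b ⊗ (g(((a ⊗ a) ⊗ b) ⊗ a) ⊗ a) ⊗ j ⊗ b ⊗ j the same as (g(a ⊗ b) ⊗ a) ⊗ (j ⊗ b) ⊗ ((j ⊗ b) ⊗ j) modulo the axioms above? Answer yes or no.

Left:  (j ⊗ a) ⊗ b ⊗ (g(((a ⊗ a) ⊗ b) ⊗ a) ⊗ a) ⊗ j ⊗ b ⊗ j
  Merge nested applications:  j ⊗ a ⊗ b ⊗ g(((a ⊗ a) ⊗ b) ⊗ a) ⊗ a ⊗ j ⊗ b ⊗ j
  Inside:  g(((a ⊗ a) ⊗ b) ⊗ a)  →  g(b)
  Drop the unit:  drop a (×2)
  Order the arguments:  b ⊗ b ⊗ g(b) ⊗ j ⊗ j ⊗ j
Right:  (g(a ⊗ b) ⊗ a) ⊗ (j ⊗ b) ⊗ ((j ⊗ b) ⊗ j)
  Merge nested applications:  g(a ⊗ b) ⊗ a ⊗ j ⊗ b ⊗ j ⊗ b ⊗ j
  Inside:  g(a ⊗ b)  →  g(b)
  Unit:  drop a
  Sort:  b ⊗ b ⊗ g(b) ⊗ j ⊗ j ⊗ j

Answer: yes — both canonical forms are b ⊗ b ⊗ g(b) ⊗ j ⊗ j ⊗ j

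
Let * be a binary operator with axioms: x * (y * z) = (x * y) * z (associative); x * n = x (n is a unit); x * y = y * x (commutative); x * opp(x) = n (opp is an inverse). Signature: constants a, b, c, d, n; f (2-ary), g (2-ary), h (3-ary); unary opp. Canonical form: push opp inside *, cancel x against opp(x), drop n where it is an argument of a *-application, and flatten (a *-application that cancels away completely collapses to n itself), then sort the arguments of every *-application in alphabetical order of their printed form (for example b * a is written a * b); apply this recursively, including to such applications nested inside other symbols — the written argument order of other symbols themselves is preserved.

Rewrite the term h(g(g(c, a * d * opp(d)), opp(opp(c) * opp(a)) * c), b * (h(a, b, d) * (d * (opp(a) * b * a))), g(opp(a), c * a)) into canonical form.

Answer: h(g(g(c, a), a * c * c), b * b * d * h(a, b, d), g(opp(a), a * c))

Derivation:
Work inside:  b * (h(a, b, d) * (d * (opp(a) * b * a)))
Cancel inverse pairs:  a cancels
Collect terms:  b * b * h(a, b, d) * d
Order the arguments:  b * b * d * h(a, b, d)
Reassemble:  h(g(g(c, a), a * c * c), b * b * d * h(a, b, d), g(opp(a), a * c))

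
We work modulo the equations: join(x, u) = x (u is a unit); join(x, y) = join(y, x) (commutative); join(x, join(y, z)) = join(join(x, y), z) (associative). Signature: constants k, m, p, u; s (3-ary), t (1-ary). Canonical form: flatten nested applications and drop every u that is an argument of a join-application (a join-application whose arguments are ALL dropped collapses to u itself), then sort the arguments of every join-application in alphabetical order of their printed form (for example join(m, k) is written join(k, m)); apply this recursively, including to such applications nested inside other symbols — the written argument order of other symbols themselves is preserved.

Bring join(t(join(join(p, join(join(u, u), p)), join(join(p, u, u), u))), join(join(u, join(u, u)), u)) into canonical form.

Merge nested applications:  join(t(join(join(p, join(join(u, u), p)), join(join(p, u, u), u))), u, u, u, u)
Canonicalize subterm:  t(join(join(p, join(join(u, u), p)), join(join(p, u, u), u)))  →  t(join(p, p, p))
Units out:  drop u (×4)
Sort:  t(join(p, p, p))

Answer: t(join(p, p, p))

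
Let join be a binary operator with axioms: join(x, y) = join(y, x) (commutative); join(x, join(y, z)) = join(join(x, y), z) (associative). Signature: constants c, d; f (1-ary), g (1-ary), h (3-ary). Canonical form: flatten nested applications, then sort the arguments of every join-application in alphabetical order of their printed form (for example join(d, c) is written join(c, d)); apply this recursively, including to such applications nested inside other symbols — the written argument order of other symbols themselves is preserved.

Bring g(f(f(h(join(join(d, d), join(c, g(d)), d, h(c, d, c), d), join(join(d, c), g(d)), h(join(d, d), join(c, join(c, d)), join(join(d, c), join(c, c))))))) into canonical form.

Answer: g(f(f(h(join(c, d, d, d, d, g(d), h(c, d, c)), join(c, d, g(d)), h(join(d, d), join(c, c, d), join(c, c, c, d))))))

Derivation:
Descend into:  join(join(d, d), join(c, g(d)), d, h(c, d, c), d)
Merge nested applications:  join(d, d, c, g(d), d, h(c, d, c), d)
Sort arguments:  join(c, d, d, d, d, g(d), h(c, d, c))
Put back:  g(f(f(h(join(c, d, d, d, d, g(d), h(c, d, c)), join(c, d, g(d)), h(join(d, d), join(c, c, d), join(c, c, c, d))))))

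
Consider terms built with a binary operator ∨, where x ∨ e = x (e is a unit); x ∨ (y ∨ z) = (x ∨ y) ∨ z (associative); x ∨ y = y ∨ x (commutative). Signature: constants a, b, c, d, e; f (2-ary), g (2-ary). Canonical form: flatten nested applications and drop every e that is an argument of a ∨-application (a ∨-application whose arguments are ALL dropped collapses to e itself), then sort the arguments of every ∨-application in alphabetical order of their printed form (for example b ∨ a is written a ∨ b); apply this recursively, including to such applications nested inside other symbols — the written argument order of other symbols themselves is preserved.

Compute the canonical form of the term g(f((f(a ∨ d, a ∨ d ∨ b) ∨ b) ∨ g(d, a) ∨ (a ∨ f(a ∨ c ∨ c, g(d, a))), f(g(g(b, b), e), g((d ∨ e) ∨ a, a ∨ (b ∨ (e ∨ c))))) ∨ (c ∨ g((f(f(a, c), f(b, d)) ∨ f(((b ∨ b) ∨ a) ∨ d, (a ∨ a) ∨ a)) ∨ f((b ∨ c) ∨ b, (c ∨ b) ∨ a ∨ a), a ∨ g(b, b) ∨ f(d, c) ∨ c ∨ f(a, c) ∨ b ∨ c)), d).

Answer: g(c ∨ f(a ∨ b ∨ f(a ∨ c ∨ c, g(d, a)) ∨ f(a ∨ d, a ∨ b ∨ d) ∨ g(d, a), f(g(g(b, b), e), g(a ∨ d, a ∨ b ∨ c))) ∨ g(f(a ∨ b ∨ b ∨ d, a ∨ a ∨ a) ∨ f(b ∨ b ∨ c, a ∨ a ∨ b ∨ c) ∨ f(f(a, c), f(b, d)), a ∨ b ∨ c ∨ c ∨ f(a, c) ∨ f(d, c) ∨ g(b, b)), d)

Derivation:
Focus inside:  f((f(a ∨ d, a ∨ d ∨ b) ∨ b) ∨ g(d, a) ∨ (a ∨ f(a ∨ c ∨ c, g(d, a))), f(g(g(b, b), e), g((d ∨ e) ∨ a, a ∨ (b ∨ (e ∨ c))))) ∨ (c ∨ g((f(f(a, c), f(b, d)) ∨ f(((b ∨ b) ∨ a) ∨ d, (a ∨ a) ∨ a)) ∨ f((b ∨ c) ∨ b, (c ∨ b) ∨ a ∨ a), a ∨ g(b, b) ∨ f(d, c) ∨ c ∨ f(a, c) ∨ b ∨ c))
Flatten:  f((f(a ∨ d, a ∨ d ∨ b) ∨ b) ∨ g(d, a) ∨ (a ∨ f(a ∨ c ∨ c, g(d, a))), f(g(g(b, b), e), g((d ∨ e) ∨ a, a ∨ (b ∨ (e ∨ c))))) ∨ c ∨ g((f(f(a, c), f(b, d)) ∨ f(((b ∨ b) ∨ a) ∨ d, (a ∨ a) ∨ a)) ∨ f((b ∨ c) ∨ b, (c ∨ b) ∨ a ∨ a), a ∨ g(b, b) ∨ f(d, c) ∨ c ∨ f(a, c) ∨ b ∨ c)
Canonicalize subterm:  f((f(a ∨ d, a ∨ d ∨ b) ∨ b) ∨ g(d, a) ∨ (a ∨ f(a ∨ c ∨ c, g(d, a))), f(g(g(b, b), e), g((d ∨ e) ∨ a, a ∨ (b ∨ (e ∨ c)))))  →  f(a ∨ b ∨ f(a ∨ c ∨ c, g(d, a)) ∨ f(a ∨ d, a ∨ b ∨ d) ∨ g(d, a), f(g(g(b, b), e), g(a ∨ d, a ∨ b ∨ c)))
Simplify inside:  g((f(f(a, c), f(b, d)) ∨ f(((b ∨ b) ∨ a) ∨ d, (a ∨ a) ∨ a)) ∨ f((b ∨ c) ∨ b, (c ∨ b) ∨ a ∨ a), a ∨ g(b, b) ∨ f(d, c) ∨ c ∨ f(a, c) ∨ b ∨ c)  →  g(f(a ∨ b ∨ b ∨ d, a ∨ a ∨ a) ∨ f(b ∨ b ∨ c, a ∨ a ∨ b ∨ c) ∨ f(f(a, c), f(b, d)), a ∨ b ∨ c ∨ c ∨ f(a, c) ∨ f(d, c) ∨ g(b, b))
Sort arguments:  c ∨ f(a ∨ b ∨ f(a ∨ c ∨ c, g(d, a)) ∨ f(a ∨ d, a ∨ b ∨ d) ∨ g(d, a), f(g(g(b, b), e), g(a ∨ d, a ∨ b ∨ c))) ∨ g(f(a ∨ b ∨ b ∨ d, a ∨ a ∨ a) ∨ f(b ∨ b ∨ c, a ∨ a ∨ b ∨ c) ∨ f(f(a, c), f(b, d)), a ∨ b ∨ c ∨ c ∨ f(a, c) ∨ f(d, c) ∨ g(b, b))
Put back:  g(c ∨ f(a ∨ b ∨ f(a ∨ c ∨ c, g(d, a)) ∨ f(a ∨ d, a ∨ b ∨ d) ∨ g(d, a), f(g(g(b, b), e), g(a ∨ d, a ∨ b ∨ c))) ∨ g(f(a ∨ b ∨ b ∨ d, a ∨ a ∨ a) ∨ f(b ∨ b ∨ c, a ∨ a ∨ b ∨ c) ∨ f(f(a, c), f(b, d)), a ∨ b ∨ c ∨ c ∨ f(a, c) ∨ f(d, c) ∨ g(b, b)), d)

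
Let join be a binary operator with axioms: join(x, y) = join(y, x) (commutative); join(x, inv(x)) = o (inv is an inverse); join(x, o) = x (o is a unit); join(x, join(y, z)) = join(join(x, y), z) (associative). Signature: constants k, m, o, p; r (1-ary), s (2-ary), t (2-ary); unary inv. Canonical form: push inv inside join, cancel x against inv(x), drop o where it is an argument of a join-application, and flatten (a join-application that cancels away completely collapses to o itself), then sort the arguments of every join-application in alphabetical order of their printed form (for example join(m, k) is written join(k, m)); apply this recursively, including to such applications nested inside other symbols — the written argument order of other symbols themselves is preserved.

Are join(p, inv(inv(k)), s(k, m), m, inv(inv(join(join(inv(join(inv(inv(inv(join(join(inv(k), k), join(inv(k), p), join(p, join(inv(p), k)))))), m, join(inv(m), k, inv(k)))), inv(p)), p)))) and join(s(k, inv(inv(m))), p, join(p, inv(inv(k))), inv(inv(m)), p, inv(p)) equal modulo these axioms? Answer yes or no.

Left:  join(p, inv(inv(k)), s(k, m), m, inv(inv(join(join(inv(join(inv(inv(inv(join(join(inv(k), k), join(inv(k), p), join(p, join(inv(p), k)))))), m, join(inv(m), k, inv(k)))), inv(p)), p))))
  Push inv inside:  distribute inv over join and collapse double inv
  Combine occurrences:  join(p, p, k, s(k, m), m)
  Sort arguments:  join(k, m, p, p, s(k, m))
Right:  join(s(k, inv(inv(m))), p, join(p, inv(inv(k))), inv(inv(m)), p, inv(p))
  Push inv inside:  distribute inv over join and collapse double inv
  Collect:  join(s(k, m), p, p, k, m)
  Sort arguments:  join(k, m, p, p, s(k, m))

Answer: yes — both canonical forms are join(k, m, p, p, s(k, m))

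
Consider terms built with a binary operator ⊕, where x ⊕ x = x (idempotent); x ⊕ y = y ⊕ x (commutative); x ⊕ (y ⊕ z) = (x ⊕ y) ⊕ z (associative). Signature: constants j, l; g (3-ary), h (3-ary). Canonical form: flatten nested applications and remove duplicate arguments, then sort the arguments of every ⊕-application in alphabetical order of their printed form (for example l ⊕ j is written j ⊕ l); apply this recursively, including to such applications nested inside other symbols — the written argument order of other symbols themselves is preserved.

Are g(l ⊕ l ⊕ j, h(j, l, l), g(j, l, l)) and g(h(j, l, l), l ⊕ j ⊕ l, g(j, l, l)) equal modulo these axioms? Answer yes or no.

Answer: no — g(j ⊕ l, h(j, l, l), g(j, l, l)) vs g(h(j, l, l), j ⊕ l, g(j, l, l))

Derivation:
Left:  g(l ⊕ l ⊕ j, h(j, l, l), g(j, l, l))
  Focus inside:  l ⊕ l ⊕ j
  Idempotence:  drop duplicate l
  Sort:  j ⊕ l
  Put back:  g(j ⊕ l, h(j, l, l), g(j, l, l))
Right:  g(h(j, l, l), l ⊕ j ⊕ l, g(j, l, l))
  Work inside:  l ⊕ j ⊕ l
  Idempotence:  drop duplicate l
  Sort:  j ⊕ l
  Reassemble:  g(h(j, l, l), j ⊕ l, g(j, l, l))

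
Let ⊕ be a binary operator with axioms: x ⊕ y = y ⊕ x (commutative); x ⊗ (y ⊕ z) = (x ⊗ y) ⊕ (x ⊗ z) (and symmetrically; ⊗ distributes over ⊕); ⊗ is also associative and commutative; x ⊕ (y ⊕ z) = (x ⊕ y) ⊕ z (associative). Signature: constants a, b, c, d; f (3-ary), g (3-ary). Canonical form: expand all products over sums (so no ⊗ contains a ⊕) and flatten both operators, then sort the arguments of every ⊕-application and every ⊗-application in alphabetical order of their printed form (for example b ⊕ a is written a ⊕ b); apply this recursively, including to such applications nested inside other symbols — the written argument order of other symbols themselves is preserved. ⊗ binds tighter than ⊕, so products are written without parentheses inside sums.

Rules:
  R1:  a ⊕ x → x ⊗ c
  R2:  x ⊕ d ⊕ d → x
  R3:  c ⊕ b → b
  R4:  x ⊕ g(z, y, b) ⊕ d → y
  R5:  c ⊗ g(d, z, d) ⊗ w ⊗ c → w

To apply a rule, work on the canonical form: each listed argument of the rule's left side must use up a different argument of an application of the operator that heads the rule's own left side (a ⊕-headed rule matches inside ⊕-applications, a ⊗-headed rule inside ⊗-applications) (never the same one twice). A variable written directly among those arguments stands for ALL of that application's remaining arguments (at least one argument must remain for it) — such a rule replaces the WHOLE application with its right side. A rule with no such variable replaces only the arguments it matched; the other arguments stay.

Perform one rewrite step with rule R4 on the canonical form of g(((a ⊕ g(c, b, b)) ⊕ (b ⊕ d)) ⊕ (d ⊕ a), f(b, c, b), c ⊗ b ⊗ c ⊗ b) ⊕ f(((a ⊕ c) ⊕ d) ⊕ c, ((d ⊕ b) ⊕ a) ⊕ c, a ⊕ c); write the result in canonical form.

Answer: f(a ⊕ c ⊕ c ⊕ d, a ⊕ b ⊕ c ⊕ d, a ⊕ c) ⊕ g(b, f(b, c, b), b ⊗ b ⊗ c ⊗ c)

Derivation:
Canonical form:  f(a ⊕ c ⊕ c ⊕ d, a ⊕ b ⊕ c ⊕ d, a ⊕ c) ⊕ g(a ⊕ a ⊕ b ⊕ d ⊕ d ⊕ g(c, b, b), f(b, c, b), b ⊗ b ⊗ c ⊗ c)
Apply R4:  consuming d, g(c, b, b);  x := a ⊕ a ⊕ b ⊕ d, y := b, z := c
The extension variable absorbs all remaining arguments, so the whole application is rewritten.
New term:  f(a ⊕ c ⊕ c ⊕ d, a ⊕ b ⊕ c ⊕ d, a ⊕ c) ⊕ g(b, f(b, c, b), b ⊗ b ⊗ c ⊗ c)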